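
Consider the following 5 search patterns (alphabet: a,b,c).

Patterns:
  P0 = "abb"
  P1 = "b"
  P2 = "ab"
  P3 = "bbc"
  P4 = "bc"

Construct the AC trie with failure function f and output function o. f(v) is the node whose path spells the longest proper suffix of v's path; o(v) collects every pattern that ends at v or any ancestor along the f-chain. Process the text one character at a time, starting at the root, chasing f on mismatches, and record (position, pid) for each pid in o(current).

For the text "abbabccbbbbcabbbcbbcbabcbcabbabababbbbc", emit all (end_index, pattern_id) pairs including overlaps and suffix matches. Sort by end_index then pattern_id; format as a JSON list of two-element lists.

Build:
Trie (insert patterns):
  n0 'ε': a→1 b→4
  n1 'a': b→2
  n2 'ab': b→3  ←P2
  n3 'abb': ·  ←P0
  n4 'b': b→5 c→7  ←P1
  n5 'bb': c→6
  n6 'bbc': ·  ←P3
  n7 'bc': ·  ←P4

BFS fail/out derivation:
  fail(1) 'a': from fail(0)=0 chase 'a': 0 ⇒ 0;  out=∅∪out(0)=∅
  fail(4) 'b': from fail(0)=0 chase 'b': 0 ⇒ 0;  out={1}∪out(0)={1}
  fail(2) 'ab': from fail(1)=0 chase 'b': 0 ⇒ 4;  out={2}∪out(4)={1,2}
  fail(5) 'bb': from fail(4)=0 chase 'b': 0 ⇒ 4;  out=∅∪out(4)={1}
  fail(7) 'bc': from fail(4)=0 chase 'c': 0 ⇒ 0;  out={4}∪out(0)={4}
  fail(3) 'abb': from fail(2)=4 chase 'b': 4 ⇒ 5;  out={0}∪out(5)={0,1}
  fail(6) 'bbc': from fail(5)=4 chase 'c': 4 ⇒ 7;  out={3}∪out(7)={3,4}

Scan:
[0] read 'a'  n0⇒n1
[1] read 'b'  n1⇒n2  → match P1@[1:1],P2@[0:1]
[2] read 'b'  n2⇒n3  → match P0@[0:2],P1@[2:2]
[3] read 'a'  n3⇒n1 (fail-walked)
[4] read 'b'  n1⇒n2  → match P1@[4:4],P2@[3:4]
[5] read 'c'  n2⇒n7 (fail-walked)  → match P4@[4:5]
[6] read 'c'  n7⇒n0 (fail-walked)
[7] read 'b'  n0⇒n4  → match P1@[7:7]
[8] read 'b'  n4⇒n5  → match P1@[8:8]
[9] read 'b'  n5⇒n5 (fail-walked)  → match P1@[9:9]
[10] read 'b'  n5⇒n5 (fail-walked)  → match P1@[10:10]
[11] read 'c'  n5⇒n6  → match P3@[9:11],P4@[10:11]
[12] read 'a'  n6⇒n1 (fail-walked)
[13] read 'b'  n1⇒n2  → match P1@[13:13],P2@[12:13]
[14] read 'b'  n2⇒n3  → match P0@[12:14],P1@[14:14]
[15] read 'b'  n3⇒n5 (fail-walked)  → match P1@[15:15]
[16] read 'c'  n5⇒n6  → match P3@[14:16],P4@[15:16]
[17] read 'b'  n6⇒n4 (fail-walked)  → match P1@[17:17]
[18] read 'b'  n4⇒n5  → match P1@[18:18]
[19] read 'c'  n5⇒n6  → match P3@[17:19],P4@[18:19]
[20] read 'b'  n6⇒n4 (fail-walked)  → match P1@[20:20]
[21] read 'a'  n4⇒n1 (fail-walked)
[22] read 'b'  n1⇒n2  → match P1@[22:22],P2@[21:22]
[23] read 'c'  n2⇒n7 (fail-walked)  → match P4@[22:23]
[24] read 'b'  n7⇒n4 (fail-walked)  → match P1@[24:24]
[25] read 'c'  n4⇒n7  → match P4@[24:25]
[26] read 'a'  n7⇒n1 (fail-walked)
[27] read 'b'  n1⇒n2  → match P1@[27:27],P2@[26:27]
[28] read 'b'  n2⇒n3  → match P0@[26:28],P1@[28:28]
[29] read 'a'  n3⇒n1 (fail-walked)
[30] read 'b'  n1⇒n2  → match P1@[30:30],P2@[29:30]
[31] read 'a'  n2⇒n1 (fail-walked)
[32] read 'b'  n1⇒n2  → match P1@[32:32],P2@[31:32]
[33] read 'a'  n2⇒n1 (fail-walked)
[34] read 'b'  n1⇒n2  → match P1@[34:34],P2@[33:34]
[35] read 'b'  n2⇒n3  → match P0@[33:35],P1@[35:35]
[36] read 'b'  n3⇒n5 (fail-walked)  → match P1@[36:36]
[37] read 'b'  n5⇒n5 (fail-walked)  → match P1@[37:37]
[38] read 'c'  n5⇒n6  → match P3@[36:38],P4@[37:38]

Result: [[1,1],[1,2],[2,0],[2,1],[4,1],[4,2],[5,4],[7,1],[8,1],[9,1],[10,1],[11,3],[11,4],[13,1],[13,2],[14,0],[14,1],[15,1],[16,3],[16,4],[17,1],[18,1],[19,3],[19,4],[20,1],[22,1],[22,2],[23,4],[24,1],[25,4],[27,1],[27,2],[28,0],[28,1],[30,1],[30,2],[32,1],[32,2],[34,1],[34,2],[35,0],[35,1],[36,1],[37,1],[38,3],[38,4]]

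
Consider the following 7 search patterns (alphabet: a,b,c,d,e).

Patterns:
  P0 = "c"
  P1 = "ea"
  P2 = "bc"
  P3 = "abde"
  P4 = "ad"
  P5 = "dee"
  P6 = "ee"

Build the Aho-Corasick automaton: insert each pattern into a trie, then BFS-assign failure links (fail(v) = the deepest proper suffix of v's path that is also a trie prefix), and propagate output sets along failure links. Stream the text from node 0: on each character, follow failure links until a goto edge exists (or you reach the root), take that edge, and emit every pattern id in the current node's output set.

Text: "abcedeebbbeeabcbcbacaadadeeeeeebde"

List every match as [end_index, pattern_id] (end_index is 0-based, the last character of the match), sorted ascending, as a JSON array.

Build:
Trie nodes:
  n0 'ε': a→6 b→4 c→1 d→11 e→2
  n1 'c': ·  ←P0
  n2 'e': a→3 e→14
  n3 'ea': ·  ←P1
  n4 'b': c→5
  n5 'bc': ·  ←P2
  n6 'a': b→7 d→10
  n7 'ab': d→8
  n8 'abd': e→9
  n9 'abde': ·  ←P3
  n10 'ad': ·  ←P4
  n11 'd': e→12
  n12 'de': e→13
  n13 'dee': ·  ←P5
  n14 'ee': ·  ←P6

BFS fail/out derivation:
  fail(1) 'c': from fail(0)=0 chase 'c': 0 ⇒ 0;  out={0}∪out(0)={0}
  fail(2) 'e': from fail(0)=0 chase 'e': 0 ⇒ 0;  out=∅∪out(0)=∅
  fail(4) 'b': from fail(0)=0 chase 'b': 0 ⇒ 0;  out=∅∪out(0)=∅
  fail(6) 'a': from fail(0)=0 chase 'a': 0 ⇒ 0;  out=∅∪out(0)=∅
  fail(11) 'd': from fail(0)=0 chase 'd': 0 ⇒ 0;  out=∅∪out(0)=∅
  fail(3) 'ea': from fail(2)=0 chase 'a': 0 ⇒ 6;  out={1}∪out(6)={1}
  fail(5) 'bc': from fail(4)=0 chase 'c': 0 ⇒ 1;  out={2}∪out(1)={0,2}
  fail(7) 'ab': from fail(6)=0 chase 'b': 0 ⇒ 4;  out=∅∪out(4)=∅
  fail(10) 'ad': from fail(6)=0 chase 'd': 0 ⇒ 11;  out={4}∪out(11)={4}
  fail(12) 'de': from fail(11)=0 chase 'e': 0 ⇒ 2;  out=∅∪out(2)=∅
  fail(14) 'ee': from fail(2)=0 chase 'e': 0 ⇒ 2;  out={6}∪out(2)={6}
  fail(8) 'abd': from fail(7)=4 chase 'd': 4→0 ⇒ 11;  out=∅∪out(11)=∅
  fail(13) 'dee': from fail(12)=2 chase 'e': 2 ⇒ 14;  out={5}∪out(14)={5,6}
  fail(9) 'abde': from fail(8)=11 chase 'e': 11 ⇒ 12;  out={3}∪out(12)={3}

Run:
pos 0 'a': at 6
pos 1 'b': at 7
pos 2 'c': at 5 (fail-walked)  ** P0@[2:2],P2@[1:2]
pos 3 'e': at 2 (fail-walked)
pos 4 'd': at 11 (fail-walked)
pos 5 'e': at 12
pos 6 'e': at 13  ** P5@[4:6],P6@[5:6]
pos 7 'b': at 4 (fail-walked)
pos 8 'b': at 4 (fail-walked)
pos 9 'b': at 4 (fail-walked)
pos 10 'e': at 2 (fail-walked)
pos 11 'e': at 14  ** P6@[10:11]
pos 12 'a': at 3 (fail-walked)  ** P1@[11:12]
pos 13 'b': at 7 (fail-walked)
pos 14 'c': at 5 (fail-walked)  ** P0@[14:14],P2@[13:14]
pos 15 'b': at 4 (fail-walked)
pos 16 'c': at 5  ** P0@[16:16],P2@[15:16]
pos 17 'b': at 4 (fail-walked)
pos 18 'a': at 6 (fail-walked)
pos 19 'c': at 1 (fail-walked)  ** P0@[19:19]
pos 20 'a': at 6 (fail-walked)
pos 21 'a': at 6 (fail-walked)
pos 22 'd': at 10  ** P4@[21:22]
pos 23 'a': at 6 (fail-walked)
pos 24 'd': at 10  ** P4@[23:24]
pos 25 'e': at 12 (fail-walked)
pos 26 'e': at 13  ** P5@[24:26],P6@[25:26]
pos 27 'e': at 14 (fail-walked)  ** P6@[26:27]
pos 28 'e': at 14 (fail-walked)  ** P6@[27:28]
pos 29 'e': at 14 (fail-walked)  ** P6@[28:29]
pos 30 'e': at 14 (fail-walked)  ** P6@[29:30]
pos 31 'b': at 4 (fail-walked)
pos 32 'd': at 11 (fail-walked)
pos 33 'e': at 12

All matches (sorted): [[2,0],[2,2],[6,5],[6,6],[11,6],[12,1],[14,0],[14,2],[16,0],[16,2],[19,0],[22,4],[24,4],[26,5],[26,6],[27,6],[28,6],[29,6],[30,6]]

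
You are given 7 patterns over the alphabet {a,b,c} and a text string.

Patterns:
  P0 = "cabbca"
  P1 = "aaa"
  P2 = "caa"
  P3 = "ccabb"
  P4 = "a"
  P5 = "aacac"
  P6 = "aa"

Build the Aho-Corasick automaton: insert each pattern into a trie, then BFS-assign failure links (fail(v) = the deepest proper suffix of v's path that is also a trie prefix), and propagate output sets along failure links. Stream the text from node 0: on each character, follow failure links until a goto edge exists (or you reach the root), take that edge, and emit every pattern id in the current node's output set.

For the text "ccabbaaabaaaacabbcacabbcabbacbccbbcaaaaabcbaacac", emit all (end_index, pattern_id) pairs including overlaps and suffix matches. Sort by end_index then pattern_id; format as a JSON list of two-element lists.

Build:
Trie (insert patterns):
  0='ε' goto a→7 c→1
  1='c' goto a→2 c→11
  2='ca' goto a→10 b→3
  3='cab' goto b→4
  4='cabb' goto c→5
  5='cabbc' goto a→6
  6='cabbca' goto ·  ←P0
  7='a' goto a→8  ←P4
  8='aa' goto a→9 c→15  ←P6
  9='aaa' goto ·  ←P1
  10='caa' goto ·  ←P2
  11='cc' goto a→12
  12='cca' goto b→13
  13='ccab' goto b→14
  14='ccabb' goto ·  ←P3
  15='aac' goto a→16
  16='aaca' goto c→17
  17='aacac' goto ·  ←P5

Failure links (BFS by depth):
  n1('c'): parent n0 fail=0; on 'c' 0 → fail=0;  out ∅∪∅=∅
  n7('a'): parent n0 fail=0; on 'a' 0 → fail=0;  out {4}∪∅={4}
  n2('ca'): parent n1 fail=0; on 'a' 0 → fail=7;  out ∅∪{4}={4}
  n8('aa'): parent n7 fail=0; on 'a' 0 → fail=7;  out {6}∪{4}={4,6}
  n11('cc'): parent n1 fail=0; on 'c' 0 → fail=1;  out ∅∪∅=∅
  n3('cab'): parent n2 fail=7; on 'b' 7→0 → fail=0;  out ∅∪∅=∅
  n9('aaa'): parent n8 fail=7; on 'a' 7 → fail=8;  out {1}∪{4,6}={1,4,6}
  n10('caa'): parent n2 fail=7; on 'a' 7 → fail=8;  out {2}∪{4,6}={2,4,6}
  n12('cca'): parent n11 fail=1; on 'a' 1 → fail=2;  out ∅∪{4}={4}
  n15('aac'): parent n8 fail=7; on 'c' 7→0 → fail=1;  out ∅∪∅=∅
  n4('cabb'): parent n3 fail=0; on 'b' 0 → fail=0;  out ∅∪∅=∅
  n13('ccab'): parent n12 fail=2; on 'b' 2 → fail=3;  out ∅∪∅=∅
  n16('aaca'): parent n15 fail=1; on 'a' 1 → fail=2;  out ∅∪{4}={4}
  n5('cabbc'): parent n4 fail=0; on 'c' 0 → fail=1;  out ∅∪∅=∅
  n14('ccabb'): parent n13 fail=3; on 'b' 3 → fail=4;  out {3}∪∅={3}
  n17('aacac'): parent n16 fail=2; on 'c' 2→7→0 → fail=1;  out {5}∪∅={5}
  n6('cabbca'): parent n5 fail=1; on 'a' 1 → fail=2;  out {0}∪{4}={0,4}

Scan:
[0] read 'c'  n0⇒n1
[1] read 'c'  n1⇒n11
[2] read 'a'  n11⇒n12  emit P4@[2:2]
[3] read 'b'  n12⇒n13
[4] read 'b'  n13⇒n14  emit P3@[0:4]
[5] read 'a'  n14⇒n7 (fail-walked)  emit P4@[5:5]
[6] read 'a'  n7⇒n8  emit P4@[6:6],P6@[5:6]
[7] read 'a'  n8⇒n9  emit P1@[5:7],P4@[7:7],P6@[6:7]
[8] read 'b'  n9⇒n0 (fail-walked)
[9] read 'a'  n0⇒n7  emit P4@[9:9]
[10] read 'a'  n7⇒n8  emit P4@[10:10],P6@[9:10]
[11] read 'a'  n8⇒n9  emit P1@[9:11],P4@[11:11],P6@[10:11]
[12] read 'a'  n9⇒n9 (fail-walked)  emit P1@[10:12],P4@[12:12],P6@[11:12]
[13] read 'c'  n9⇒n15 (fail-walked)
[14] read 'a'  n15⇒n16  emit P4@[14:14]
[15] read 'b'  n16⇒n3 (fail-walked)
[16] read 'b'  n3⇒n4
[17] read 'c'  n4⇒n5
[18] read 'a'  n5⇒n6  emit P0@[13:18],P4@[18:18]
[19] read 'c'  n6⇒n1 (fail-walked)
[20] read 'a'  n1⇒n2  emit P4@[20:20]
[21] read 'b'  n2⇒n3
[22] read 'b'  n3⇒n4
[23] read 'c'  n4⇒n5
[24] read 'a'  n5⇒n6  emit P0@[19:24],P4@[24:24]
[25] read 'b'  n6⇒n3 (fail-walked)
[26] read 'b'  n3⇒n4
[27] read 'a'  n4⇒n7 (fail-walked)  emit P4@[27:27]
[28] read 'c'  n7⇒n1 (fail-walked)
[29] read 'b'  n1⇒n0 (fail-walked)
[30] read 'c'  n0⇒n1
[31] read 'c'  n1⇒n11
[32] read 'b'  n11⇒n0 (fail-walked)
[33] read 'b'  n0⇒n0
[34] read 'c'  n0⇒n1
[35] read 'a'  n1⇒n2  emit P4@[35:35]
[36] read 'a'  n2⇒n10  emit P2@[34:36],P4@[36:36],P6@[35:36]
[37] read 'a'  n10⇒n9 (fail-walked)  emit P1@[35:37],P4@[37:37],P6@[36:37]
[38] read 'a'  n9⇒n9 (fail-walked)  emit P1@[36:38],P4@[38:38],P6@[37:38]
[39] read 'a'  n9⇒n9 (fail-walked)  emit P1@[37:39],P4@[39:39],P6@[38:39]
[40] read 'b'  n9⇒n0 (fail-walked)
[41] read 'c'  n0⇒n1
[42] read 'b'  n1⇒n0 (fail-walked)
[43] read 'a'  n0⇒n7  emit P4@[43:43]
[44] read 'a'  n7⇒n8  emit P4@[44:44],P6@[43:44]
[45] read 'c'  n8⇒n15
[46] read 'a'  n15⇒n16  emit P4@[46:46]
[47] read 'c'  n16⇒n17  emit P5@[43:47]

Matches: [[2,4],[4,3],[5,4],[6,4],[6,6],[7,1],[7,4],[7,6],[9,4],[10,4],[10,6],[11,1],[11,4],[11,6],[12,1],[12,4],[12,6],[14,4],[18,0],[18,4],[20,4],[24,0],[24,4],[27,4],[35,4],[36,2],[36,4],[36,6],[37,1],[37,4],[37,6],[38,1],[38,4],[38,6],[39,1],[39,4],[39,6],[43,4],[44,4],[44,6],[46,4],[47,5]]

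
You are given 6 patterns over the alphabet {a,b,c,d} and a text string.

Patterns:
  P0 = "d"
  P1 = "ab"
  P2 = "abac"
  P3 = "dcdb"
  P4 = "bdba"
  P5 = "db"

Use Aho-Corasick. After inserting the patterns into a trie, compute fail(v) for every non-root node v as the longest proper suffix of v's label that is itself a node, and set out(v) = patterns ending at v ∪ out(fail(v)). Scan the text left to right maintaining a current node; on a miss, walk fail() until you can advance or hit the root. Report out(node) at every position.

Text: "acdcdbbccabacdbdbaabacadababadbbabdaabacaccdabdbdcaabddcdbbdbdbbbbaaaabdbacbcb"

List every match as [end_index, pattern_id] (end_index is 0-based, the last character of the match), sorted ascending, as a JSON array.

Build:
Trie (insert patterns):
  0='ε' goto a→2 b→9 d→1
  1='d' goto b→13 c→6  [P0 ends]
  2='a' goto b→3
  3='ab' goto a→4  [P1 ends]
  4='aba' goto c→5
  5='abac' goto ·  [P2 ends]
  6='dc' goto d→7
  7='dcd' goto b→8
  8='dcdb' goto ·  [P3 ends]
  9='b' goto d→10
  10='bd' goto b→11
  11='bdb' goto a→12
  12='bdba' goto ·  [P4 ends]
  13='db' goto ·  [P5 ends]

BFS fail/out derivation:
  fail(1) 'd': from fail(0)=0 chase 'd': 0 ⇒ 0;  out={0}∪out(0)={0}
  fail(2) 'a': from fail(0)=0 chase 'a': 0 ⇒ 0;  out=∅∪out(0)=∅
  fail(9) 'b': from fail(0)=0 chase 'b': 0 ⇒ 0;  out=∅∪out(0)=∅
  fail(3) 'ab': from fail(2)=0 chase 'b': 0 ⇒ 9;  out={1}∪out(9)={1}
  fail(6) 'dc': from fail(1)=0 chase 'c': 0 ⇒ 0;  out=∅∪out(0)=∅
  fail(10) 'bd': from fail(9)=0 chase 'd': 0 ⇒ 1;  out=∅∪out(1)={0}
  fail(13) 'db': from fail(1)=0 chase 'b': 0 ⇒ 9;  out={5}∪out(9)={5}
  fail(4) 'aba': from fail(3)=9 chase 'a': 9→0 ⇒ 2;  out=∅∪out(2)=∅
  fail(7) 'dcd': from fail(6)=0 chase 'd': 0 ⇒ 1;  out=∅∪out(1)={0}
  fail(11) 'bdb': from fail(10)=1 chase 'b': 1 ⇒ 13;  out=∅∪out(13)={5}
  fail(5) 'abac': from fail(4)=2 chase 'c': 2→0 ⇒ 0;  out={2}∪out(0)={2}
  fail(8) 'dcdb': from fail(7)=1 chase 'b': 1 ⇒ 13;  out={3}∪out(13)={3,5}
  fail(12) 'bdba': from fail(11)=13 chase 'a': 13→9→0 ⇒ 2;  out={4}∪out(2)={4}

Scan:
i=0 'a': node 0→2
i=1 'c': node 2→0 (via fail)
i=2 'd': node 0→1  → match P0@[2:2]
i=3 'c': node 1→6
i=4 'd': node 6→7  → match P0@[4:4]
i=5 'b': node 7→8  → match P3@[2:5],P5@[4:5]
i=6 'b': node 8→9 (via fail)
i=7 'c': node 9→0 (via fail)
i=8 'c': node 0→0
i=9 'a': node 0→2
i=10 'b': node 2→3  → match P1@[9:10]
i=11 'a': node 3→4
i=12 'c': node 4→5  → match P2@[9:12]
i=13 'd': node 5→1 (via fail)  → match P0@[13:13]
i=14 'b': node 1→13  → match P5@[13:14]
i=15 'd': node 13→10 (via fail)  → match P0@[15:15]
i=16 'b': node 10→11  → match P5@[15:16]
i=17 'a': node 11→12  → match P4@[14:17]
i=18 'a': node 12→2 (via fail)
i=19 'b': node 2→3  → match P1@[18:19]
i=20 'a': node 3→4
i=21 'c': node 4→5  → match P2@[18:21]
i=22 'a': node 5→2 (via fail)
i=23 'd': node 2→1 (via fail)  → match P0@[23:23]
i=24 'a': node 1→2 (via fail)
i=25 'b': node 2→3  → match P1@[24:25]
i=26 'a': node 3→4
i=27 'b': node 4→3 (via fail)  → match P1@[26:27]
i=28 'a': node 3→4
i=29 'd': node 4→1 (via fail)  → match P0@[29:29]
i=30 'b': node 1→13  → match P5@[29:30]
i=31 'b': node 13→9 (via fail)
i=32 'a': node 9→2 (via fail)
i=33 'b': node 2→3  → match P1@[32:33]
i=34 'd': node 3→10 (via fail)  → match P0@[34:34]
i=35 'a': node 10→2 (via fail)
i=36 'a': node 2→2 (via fail)
i=37 'b': node 2→3  → match P1@[36:37]
i=38 'a': node 3→4
i=39 'c': node 4→5  → match P2@[36:39]
i=40 'a': node 5→2 (via fail)
i=41 'c': node 2→0 (via fail)
i=42 'c': node 0→0
i=43 'd': node 0→1  → match P0@[43:43]
i=44 'a': node 1→2 (via fail)
i=45 'b': node 2→3  → match P1@[44:45]
i=46 'd': node 3→10 (via fail)  → match P0@[46:46]
i=47 'b': node 10→11  → match P5@[46:47]
i=48 'd': node 11→10 (via fail)  → match P0@[48:48]
i=49 'c': node 10→6 (via fail)
i=50 'a': node 6→2 (via fail)
i=51 'a': node 2→2 (via fail)
i=52 'b': node 2→3  → match P1@[51:52]
i=53 'd': node 3→10 (via fail)  → match P0@[53:53]
i=54 'd': node 10→1 (via fail)  → match P0@[54:54]
i=55 'c': node 1→6
i=56 'd': node 6→7  → match P0@[56:56]
i=57 'b': node 7→8  → match P3@[54:57],P5@[56:57]
i=58 'b': node 8→9 (via fail)
i=59 'd': node 9→10  → match P0@[59:59]
i=60 'b': node 10→11  → match P5@[59:60]
i=61 'd': node 11→10 (via fail)  → match P0@[61:61]
i=62 'b': node 10→11  → match P5@[61:62]
i=63 'b': node 11→9 (via fail)
i=64 'b': node 9→9 (via fail)
i=65 'b': node 9→9 (via fail)
i=66 'a': node 9→2 (via fail)
i=67 'a': node 2→2 (via fail)
i=68 'a': node 2→2 (via fail)
i=69 'a': node 2→2 (via fail)
i=70 'b': node 2→3  → match P1@[69:70]
i=71 'd': node 3→10 (via fail)  → match P0@[71:71]
i=72 'b': node 10→11  → match P5@[71:72]
i=73 'a': node 11→12  → match P4@[70:73]
i=74 'c': node 12→0 (via fail)
i=75 'b': node 0→9
i=76 'c': node 9→0 (via fail)
i=77 'b': node 0→9

Matches: [[2,0],[4,0],[5,3],[5,5],[10,1],[12,2],[13,0],[14,5],[15,0],[16,5],[17,4],[19,1],[21,2],[23,0],[25,1],[27,1],[29,0],[30,5],[33,1],[34,0],[37,1],[39,2],[43,0],[45,1],[46,0],[47,5],[48,0],[52,1],[53,0],[54,0],[56,0],[57,3],[57,5],[59,0],[60,5],[61,0],[62,5],[70,1],[71,0],[72,5],[73,4]]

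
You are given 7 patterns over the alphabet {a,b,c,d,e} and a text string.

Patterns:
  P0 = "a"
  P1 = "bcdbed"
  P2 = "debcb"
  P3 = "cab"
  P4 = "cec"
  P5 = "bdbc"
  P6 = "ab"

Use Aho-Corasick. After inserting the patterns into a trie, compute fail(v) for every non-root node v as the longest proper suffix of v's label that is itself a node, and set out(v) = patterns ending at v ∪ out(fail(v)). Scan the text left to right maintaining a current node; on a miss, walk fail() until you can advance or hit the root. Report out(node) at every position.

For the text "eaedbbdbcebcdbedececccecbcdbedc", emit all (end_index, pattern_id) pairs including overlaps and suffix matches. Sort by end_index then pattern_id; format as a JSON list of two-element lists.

Build automaton:
Trie (insert patterns):
  0='ε' goto a→1 b→2 c→13 d→8
  1='a' goto b→21  [P0 ends]
  2='b' goto c→3 d→18
  3='bc' goto d→4
  4='bcd' goto b→5
  5='bcdb' goto e→6
  6='bcdbe' goto d→7
  7='bcdbed' goto ·  [P1 ends]
  8='d' goto e→9
  9='de' goto b→10
  10='deb' goto c→11
  11='debc' goto b→12
  12='debcb' goto ·  [P2 ends]
  13='c' goto a→14 e→16
  14='ca' goto b→15
  15='cab' goto ·  [P3 ends]
  16='ce' goto c→17
  17='cec' goto ·  [P4 ends]
  18='bd' goto b→19
  19='bdb' goto c→20
  20='bdbc' goto ·  [P5 ends]
  21='ab' goto ·  [P6 ends]

BFS fail/out derivation:
  fail(1) 'a': from fail(0)=0 chase 'a': 0 ⇒ 0;  out={0}∪out(0)={0}
  fail(2) 'b': from fail(0)=0 chase 'b': 0 ⇒ 0;  out=∅∪out(0)=∅
  fail(8) 'd': from fail(0)=0 chase 'd': 0 ⇒ 0;  out=∅∪out(0)=∅
  fail(13) 'c': from fail(0)=0 chase 'c': 0 ⇒ 0;  out=∅∪out(0)=∅
  fail(3) 'bc': from fail(2)=0 chase 'c': 0 ⇒ 13;  out=∅∪out(13)=∅
  fail(9) 'de': from fail(8)=0 chase 'e': 0 ⇒ 0;  out=∅∪out(0)=∅
  fail(14) 'ca': from fail(13)=0 chase 'a': 0 ⇒ 1;  out=∅∪out(1)={0}
  fail(16) 'ce': from fail(13)=0 chase 'e': 0 ⇒ 0;  out=∅∪out(0)=∅
  fail(18) 'bd': from fail(2)=0 chase 'd': 0 ⇒ 8;  out=∅∪out(8)=∅
  fail(21) 'ab': from fail(1)=0 chase 'b': 0 ⇒ 2;  out={6}∪out(2)={6}
  fail(4) 'bcd': from fail(3)=13 chase 'd': 13→0 ⇒ 8;  out=∅∪out(8)=∅
  fail(10) 'deb': from fail(9)=0 chase 'b': 0 ⇒ 2;  out=∅∪out(2)=∅
  fail(15) 'cab': from fail(14)=1 chase 'b': 1 ⇒ 21;  out={3}∪out(21)={3,6}
  fail(17) 'cec': from fail(16)=0 chase 'c': 0 ⇒ 13;  out={4}∪out(13)={4}
  fail(19) 'bdb': from fail(18)=8 chase 'b': 8→0 ⇒ 2;  out=∅∪out(2)=∅
  fail(5) 'bcdb': from fail(4)=8 chase 'b': 8→0 ⇒ 2;  out=∅∪out(2)=∅
  fail(11) 'debc': from fail(10)=2 chase 'c': 2 ⇒ 3;  out=∅∪out(3)=∅
  fail(20) 'bdbc': from fail(19)=2 chase 'c': 2 ⇒ 3;  out={5}∪out(3)={5}
  fail(6) 'bcdbe': from fail(5)=2 chase 'e': 2→0 ⇒ 0;  out=∅∪out(0)=∅
  fail(12) 'debcb': from fail(11)=3 chase 'b': 3→13→0 ⇒ 2;  out={2}∪out(2)={2}
  fail(7) 'bcdbed': from fail(6)=0 chase 'd': 0 ⇒ 8;  out={1}∪out(8)={1}

Run:
i=0 'e': node 0→0
i=1 'a': node 0→1  ** P0@[1:1]
i=2 'e': node 1→0 ·f
i=3 'd': node 0→8
i=4 'b': node 8→2 ·f
i=5 'b': node 2→2 ·f
i=6 'd': node 2→18
i=7 'b': node 18→19
i=8 'c': node 19→20  ** P5@[5:8]
i=9 'e': node 20→16 ·f
i=10 'b': node 16→2 ·f
i=11 'c': node 2→3
i=12 'd': node 3→4
i=13 'b': node 4→5
i=14 'e': node 5→6
i=15 'd': node 6→7  ** P1@[10:15]
i=16 'e': node 7→9 ·f
i=17 'c': node 9→13 ·f
i=18 'e': node 13→16
i=19 'c': node 16→17  ** P4@[17:19]
i=20 'c': node 17→13 ·f
i=21 'c': node 13→13 ·f
i=22 'e': node 13→16
i=23 'c': node 16→17  ** P4@[21:23]
i=24 'b': node 17→2 ·f
i=25 'c': node 2→3
i=26 'd': node 3→4
i=27 'b': node 4→5
i=28 'e': node 5→6
i=29 'd': node 6→7  ** P1@[24:29]
i=30 'c': node 7→13 ·f

Matches: [[1,0],[8,5],[15,1],[19,4],[23,4],[29,1]]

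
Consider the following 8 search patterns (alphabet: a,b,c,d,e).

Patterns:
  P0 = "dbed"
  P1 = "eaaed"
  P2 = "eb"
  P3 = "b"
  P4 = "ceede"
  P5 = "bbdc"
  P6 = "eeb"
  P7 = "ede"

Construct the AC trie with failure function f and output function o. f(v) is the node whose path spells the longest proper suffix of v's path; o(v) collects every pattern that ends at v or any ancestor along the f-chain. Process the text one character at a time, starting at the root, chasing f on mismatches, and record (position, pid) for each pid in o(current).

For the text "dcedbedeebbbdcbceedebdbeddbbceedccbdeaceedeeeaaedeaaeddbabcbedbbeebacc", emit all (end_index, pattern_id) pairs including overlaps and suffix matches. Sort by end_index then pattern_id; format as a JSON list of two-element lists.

Build:
Trie (insert patterns):
  0='ε' goto b→11 c→12 d→1 e→5
  1='d' goto b→2
  2='db' goto e→3
  3='dbe' goto d→4
  4='dbed' goto ·  ←P0
  5='e' goto a→6 b→10 d→22 e→20
  6='ea' goto a→7
  7='eaa' goto e→8
  8='eaae' goto d→9
  9='eaaed' goto ·  ←P1
  10='eb' goto ·  ←P2
  11='b' goto b→17  ←P3
  12='c' goto e→13
  13='ce' goto e→14
  14='cee' goto d→15
  15='ceed' goto e→16
  16='ceede' goto ·  ←P4
  17='bb' goto d→18
  18='bbd' goto c→19
  19='bbdc' goto ·  ←P5
  20='ee' goto b→21
  21='eeb' goto ·  ←P6
  22='ed' goto e→23
  23='ede' goto ·  ←P7

BFS fail/out derivation:
  n1('d'): parent n0 fail=0; on 'd' 0 → fail=0;  out ∅∪∅=∅
  n5('e'): parent n0 fail=0; on 'e' 0 → fail=0;  out ∅∪∅=∅
  n11('b'): parent n0 fail=0; on 'b' 0 → fail=0;  out {3}∪∅={3}
  n12('c'): parent n0 fail=0; on 'c' 0 → fail=0;  out ∅∪∅=∅
  n2('db'): parent n1 fail=0; on 'b' 0 → fail=11;  out ∅∪{3}={3}
  n6('ea'): parent n5 fail=0; on 'a' 0 → fail=0;  out ∅∪∅=∅
  n10('eb'): parent n5 fail=0; on 'b' 0 → fail=11;  out {2}∪{3}={2,3}
  n13('ce'): parent n12 fail=0; on 'e' 0 → fail=5;  out ∅∪∅=∅
  n17('bb'): parent n11 fail=0; on 'b' 0 → fail=11;  out ∅∪{3}={3}
  n20('ee'): parent n5 fail=0; on 'e' 0 → fail=5;  out ∅∪∅=∅
  n22('ed'): parent n5 fail=0; on 'd' 0 → fail=1;  out ∅∪∅=∅
  n3('dbe'): parent n2 fail=11; on 'e' 11→0 → fail=5;  out ∅∪∅=∅
  n7('eaa'): parent n6 fail=0; on 'a' 0 → fail=0;  out ∅∪∅=∅
  n14('cee'): parent n13 fail=5; on 'e' 5 → fail=20;  out ∅∪∅=∅
  n18('bbd'): parent n17 fail=11; on 'd' 11→0 → fail=1;  out ∅∪∅=∅
  n21('eeb'): parent n20 fail=5; on 'b' 5 → fail=10;  out {6}∪{2,3}={2,3,6}
  n23('ede'): parent n22 fail=1; on 'e' 1→0 → fail=5;  out {7}∪∅={7}
  n4('dbed'): parent n3 fail=5; on 'd' 5 → fail=22;  out {0}∪∅={0}
  n8('eaae'): parent n7 fail=0; on 'e' 0 → fail=5;  out ∅∪∅=∅
  n15('ceed'): parent n14 fail=20; on 'd' 20→5 → fail=22;  out ∅∪∅=∅
  n19('bbdc'): parent n18 fail=1; on 'c' 1→0 → fail=12;  out {5}∪∅={5}
  n9('eaaed'): parent n8 fail=5; on 'd' 5 → fail=22;  out {1}∪∅={1}
  n16('ceede'): parent n15 fail=22; on 'e' 22 → fail=23;  out {4}∪{7}={4,7}

Run:
pos 0 'd': at 1
pos 1 'c': at 12 (fail-walked)
pos 2 'e': at 13
pos 3 'd': at 22 (fail-walked)
pos 4 'b': at 2 (fail-walked)  → match P3@[4:4]
pos 5 'e': at 3
pos 6 'd': at 4  → match P0@[3:6]
pos 7 'e': at 23 (fail-walked)  → match P7@[5:7]
pos 8 'e': at 20 (fail-walked)
pos 9 'b': at 21  → match P2@[8:9],P3@[9:9],P6@[7:9]
pos 10 'b': at 17 (fail-walked)  → match P3@[10:10]
pos 11 'b': at 17 (fail-walked)  → match P3@[11:11]
pos 12 'd': at 18
pos 13 'c': at 19  → match P5@[10:13]
pos 14 'b': at 11 (fail-walked)  → match P3@[14:14]
pos 15 'c': at 12 (fail-walked)
pos 16 'e': at 13
pos 17 'e': at 14
pos 18 'd': at 15
pos 19 'e': at 16  → match P4@[15:19],P7@[17:19]
pos 20 'b': at 10 (fail-walked)  → match P2@[19:20],P3@[20:20]
pos 21 'd': at 1 (fail-walked)
pos 22 'b': at 2  → match P3@[22:22]
pos 23 'e': at 3
pos 24 'd': at 4  → match P0@[21:24]
pos 25 'd': at 1 (fail-walked)
pos 26 'b': at 2  → match P3@[26:26]
pos 27 'b': at 17 (fail-walked)  → match P3@[27:27]
pos 28 'c': at 12 (fail-walked)
pos 29 'e': at 13
pos 30 'e': at 14
pos 31 'd': at 15
pos 32 'c': at 12 (fail-walked)
pos 33 'c': at 12 (fail-walked)
pos 34 'b': at 11 (fail-walked)  → match P3@[34:34]
pos 35 'd': at 1 (fail-walked)
pos 36 'e': at 5 (fail-walked)
pos 37 'a': at 6
pos 38 'c': at 12 (fail-walked)
pos 39 'e': at 13
pos 40 'e': at 14
pos 41 'd': at 15
pos 42 'e': at 16  → match P4@[38:42],P7@[40:42]
pos 43 'e': at 20 (fail-walked)
pos 44 'e': at 20 (fail-walked)
pos 45 'a': at 6 (fail-walked)
pos 46 'a': at 7
pos 47 'e': at 8
pos 48 'd': at 9  → match P1@[44:48]
pos 49 'e': at 23 (fail-walked)  → match P7@[47:49]
pos 50 'a': at 6 (fail-walked)
pos 51 'a': at 7
pos 52 'e': at 8
pos 53 'd': at 9  → match P1@[49:53]
pos 54 'd': at 1 (fail-walked)
pos 55 'b': at 2  → match P3@[55:55]
pos 56 'a': at 0 (fail-walked)
pos 57 'b': at 11  → match P3@[57:57]
pos 58 'c': at 12 (fail-walked)
pos 59 'b': at 11 (fail-walked)  → match P3@[59:59]
pos 60 'e': at 5 (fail-walked)
pos 61 'd': at 22
pos 62 'b': at 2 (fail-walked)  → match P3@[62:62]
pos 63 'b': at 17 (fail-walked)  → match P3@[63:63]
pos 64 'e': at 5 (fail-walked)
pos 65 'e': at 20
pos 66 'b': at 21  → match P2@[65:66],P3@[66:66],P6@[64:66]
pos 67 'a': at 0 (fail-walked)
pos 68 'c': at 12
pos 69 'c': at 12 (fail-walked)

All matches (sorted): [[4,3],[6,0],[7,7],[9,2],[9,3],[9,6],[10,3],[11,3],[13,5],[14,3],[19,4],[19,7],[20,2],[20,3],[22,3],[24,0],[26,3],[27,3],[34,3],[42,4],[42,7],[48,1],[49,7],[53,1],[55,3],[57,3],[59,3],[62,3],[63,3],[66,2],[66,3],[66,6]]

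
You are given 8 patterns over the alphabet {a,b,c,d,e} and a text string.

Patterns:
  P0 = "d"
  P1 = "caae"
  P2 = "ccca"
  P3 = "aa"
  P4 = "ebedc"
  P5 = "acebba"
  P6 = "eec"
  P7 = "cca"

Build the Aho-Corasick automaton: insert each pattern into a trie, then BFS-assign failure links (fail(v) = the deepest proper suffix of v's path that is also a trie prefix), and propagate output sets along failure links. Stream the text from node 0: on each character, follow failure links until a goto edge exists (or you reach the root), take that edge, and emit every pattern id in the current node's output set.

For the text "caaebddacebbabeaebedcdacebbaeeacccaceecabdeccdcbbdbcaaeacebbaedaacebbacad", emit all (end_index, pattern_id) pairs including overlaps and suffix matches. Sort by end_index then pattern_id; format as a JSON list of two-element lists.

Build:
Trie nodes:
  0='ε' goto a→9 c→2 d→1 e→11
  1='d' goto ·  [P0 ends]
  2='c' goto a→3 c→6
  3='ca' goto a→4
  4='caa' goto e→5
  5='caae' goto ·  [P1 ends]
  6='cc' goto a→23 c→7
  7='ccc' goto a→8
  8='ccca' goto ·  [P2 ends]
  9='a' goto a→10 c→16
  10='aa' goto ·  [P3 ends]
  11='e' goto b→12 e→21
  12='eb' goto e→13
  13='ebe' goto d→14
  14='ebed' goto c→15
  15='ebedc' goto ·  [P4 ends]
  16='ac' goto e→17
  17='ace' goto b→18
  18='aceb' goto b→19
  19='acebb' goto a→20
  20='acebba' goto ·  [P5 ends]
  21='ee' goto c→22
  22='eec' goto ·  [P6 ends]
  23='cca' goto ·  [P7 ends]

BFS fail/out derivation:
  n1('d'): parent n0 fail=0; on 'd' 0 → fail=0;  out {0}∪∅={0}
  n2('c'): parent n0 fail=0; on 'c' 0 → fail=0;  out ∅∪∅=∅
  n9('a'): parent n0 fail=0; on 'a' 0 → fail=0;  out ∅∪∅=∅
  n11('e'): parent n0 fail=0; on 'e' 0 → fail=0;  out ∅∪∅=∅
  n3('ca'): parent n2 fail=0; on 'a' 0 → fail=9;  out ∅∪∅=∅
  n6('cc'): parent n2 fail=0; on 'c' 0 → fail=2;  out ∅∪∅=∅
  n10('aa'): parent n9 fail=0; on 'a' 0 → fail=9;  out {3}∪∅={3}
  n12('eb'): parent n11 fail=0; on 'b' 0 → fail=0;  out ∅∪∅=∅
  n16('ac'): parent n9 fail=0; on 'c' 0 → fail=2;  out ∅∪∅=∅
  n21('ee'): parent n11 fail=0; on 'e' 0 → fail=11;  out ∅∪∅=∅
  n4('caa'): parent n3 fail=9; on 'a' 9 → fail=10;  out ∅∪{3}={3}
  n7('ccc'): parent n6 fail=2; on 'c' 2 → fail=6;  out ∅∪∅=∅
  n13('ebe'): parent n12 fail=0; on 'e' 0 → fail=11;  out ∅∪∅=∅
  n17('ace'): parent n16 fail=2; on 'e' 2→0 → fail=11;  out ∅∪∅=∅
  n22('eec'): parent n21 fail=11; on 'c' 11→0 → fail=2;  out {6}∪∅={6}
  n23('cca'): parent n6 fail=2; on 'a' 2 → fail=3;  out {7}∪∅={7}
  n5('caae'): parent n4 fail=10; on 'e' 10→9→0 → fail=11;  out {1}∪∅={1}
  n8('ccca'): parent n7 fail=6; on 'a' 6 → fail=23;  out {2}∪{7}={2,7}
  n14('ebed'): parent n13 fail=11; on 'd' 11→0 → fail=1;  out ∅∪{0}={0}
  n18('aceb'): parent n17 fail=11; on 'b' 11 → fail=12;  out ∅∪∅=∅
  n15('ebedc'): parent n14 fail=1; on 'c' 1→0 → fail=2;  out {4}∪∅={4}
  n19('acebb'): parent n18 fail=12; on 'b' 12→0 → fail=0;  out ∅∪∅=∅
  n20('acebba'): parent n19 fail=0; on 'a' 0 → fail=9;  out {5}∪∅={5}

Run:
[0] read 'c'  n0⇒n2
[1] read 'a'  n2⇒n3
[2] read 'a'  n3⇒n4  → match P3@[1:2]
[3] read 'e'  n4⇒n5  → match P1@[0:3]
[4] read 'b'  n5⇒n12 (via fail)
[5] read 'd'  n12⇒n1 (via fail)  → match P0@[5:5]
[6] read 'd'  n1⇒n1 (via fail)  → match P0@[6:6]
[7] read 'a'  n1⇒n9 (via fail)
[8] read 'c'  n9⇒n16
[9] read 'e'  n16⇒n17
[10] read 'b'  n17⇒n18
[11] read 'b'  n18⇒n19
[12] read 'a'  n19⇒n20  → match P5@[7:12]
[13] read 'b'  n20⇒n0 (via fail)
[14] read 'e'  n0⇒n11
[15] read 'a'  n11⇒n9 (via fail)
[16] read 'e'  n9⇒n11 (via fail)
[17] read 'b'  n11⇒n12
[18] read 'e'  n12⇒n13
[19] read 'd'  n13⇒n14  → match P0@[19:19]
[20] read 'c'  n14⇒n15  → match P4@[16:20]
[21] read 'd'  n15⇒n1 (via fail)  → match P0@[21:21]
[22] read 'a'  n1⇒n9 (via fail)
[23] read 'c'  n9⇒n16
[24] read 'e'  n16⇒n17
[25] read 'b'  n17⇒n18
[26] read 'b'  n18⇒n19
[27] read 'a'  n19⇒n20  → match P5@[22:27]
[28] read 'e'  n20⇒n11 (via fail)
[29] read 'e'  n11⇒n21
[30] read 'a'  n21⇒n9 (via fail)
[31] read 'c'  n9⇒n16
[32] read 'c'  n16⇒n6 (via fail)
[33] read 'c'  n6⇒n7
[34] read 'a'  n7⇒n8  → match P2@[31:34],P7@[32:34]
[35] read 'c'  n8⇒n16 (via fail)
[36] read 'e'  n16⇒n17
[37] read 'e'  n17⇒n21 (via fail)
[38] read 'c'  n21⇒n22  → match P6@[36:38]
[39] read 'a'  n22⇒n3 (via fail)
[40] read 'b'  n3⇒n0 (via fail)
[41] read 'd'  n0⇒n1  → match P0@[41:41]
[42] read 'e'  n1⇒n11 (via fail)
[43] read 'c'  n11⇒n2 (via fail)
[44] read 'c'  n2⇒n6
[45] read 'd'  n6⇒n1 (via fail)  → match P0@[45:45]
[46] read 'c'  n1⇒n2 (via fail)
[47] read 'b'  n2⇒n0 (via fail)
[48] read 'b'  n0⇒n0
[49] read 'd'  n0⇒n1  → match P0@[49:49]
[50] read 'b'  n1⇒n0 (via fail)
[51] read 'c'  n0⇒n2
[52] read 'a'  n2⇒n3
[53] read 'a'  n3⇒n4  → match P3@[52:53]
[54] read 'e'  n4⇒n5  → match P1@[51:54]
[55] read 'a'  n5⇒n9 (via fail)
[56] read 'c'  n9⇒n16
[57] read 'e'  n16⇒n17
[58] read 'b'  n17⇒n18
[59] read 'b'  n18⇒n19
[60] read 'a'  n19⇒n20  → match P5@[55:60]
[61] read 'e'  n20⇒n11 (via fail)
[62] read 'd'  n11⇒n1 (via fail)  → match P0@[62:62]
[63] read 'a'  n1⇒n9 (via fail)
[64] read 'a'  n9⇒n10  → match P3@[63:64]
[65] read 'c'  n10⇒n16 (via fail)
[66] read 'e'  n16⇒n17
[67] read 'b'  n17⇒n18
[68] read 'b'  n18⇒n19
[69] read 'a'  n19⇒n20  → match P5@[64:69]
[70] read 'c'  n20⇒n16 (via fail)
[71] read 'a'  n16⇒n3 (via fail)
[72] read 'd'  n3⇒n1 (via fail)  → match P0@[72:72]

Matches: [[2,3],[3,1],[5,0],[6,0],[12,5],[19,0],[20,4],[21,0],[27,5],[34,2],[34,7],[38,6],[41,0],[45,0],[49,0],[53,3],[54,1],[60,5],[62,0],[64,3],[69,5],[72,0]]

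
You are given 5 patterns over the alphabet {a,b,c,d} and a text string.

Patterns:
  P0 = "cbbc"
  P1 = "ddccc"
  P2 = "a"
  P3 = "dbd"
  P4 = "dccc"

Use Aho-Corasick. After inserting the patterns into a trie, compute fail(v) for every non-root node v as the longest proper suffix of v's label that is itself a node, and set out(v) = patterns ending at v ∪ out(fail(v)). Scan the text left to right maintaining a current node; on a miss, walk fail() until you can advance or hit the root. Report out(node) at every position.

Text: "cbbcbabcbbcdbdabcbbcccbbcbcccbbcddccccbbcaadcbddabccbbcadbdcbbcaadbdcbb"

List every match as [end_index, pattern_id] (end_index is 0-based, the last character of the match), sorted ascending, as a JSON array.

Build automaton:
Trie nodes:
  n0 'ε': a→10 c→1 d→5
  n1 'c': b→2
  n2 'cb': b→3
  n3 'cbb': c→4
  n4 'cbbc': ·  [P0 ends]
  n5 'd': b→11 c→13 d→6
  n6 'dd': c→7
  n7 'ddc': c→8
  n8 'ddcc': c→9
  n9 'ddccc': ·  [P1 ends]
  n10 'a': ·  [P2 ends]
  n11 'db': d→12
  n12 'dbd': ·  [P3 ends]
  n13 'dc': c→14
  n14 'dcc': c→15
  n15 'dccc': ·  [P4 ends]

BFS fail/out derivation:
  fail(1) 'c': from fail(0)=0 chase 'c': 0 ⇒ 0;  out=∅∪out(0)=∅
  fail(5) 'd': from fail(0)=0 chase 'd': 0 ⇒ 0;  out=∅∪out(0)=∅
  fail(10) 'a': from fail(0)=0 chase 'a': 0 ⇒ 0;  out={2}∪out(0)={2}
  fail(2) 'cb': from fail(1)=0 chase 'b': 0 ⇒ 0;  out=∅∪out(0)=∅
  fail(6) 'dd': from fail(5)=0 chase 'd': 0 ⇒ 5;  out=∅∪out(5)=∅
  fail(11) 'db': from fail(5)=0 chase 'b': 0 ⇒ 0;  out=∅∪out(0)=∅
  fail(13) 'dc': from fail(5)=0 chase 'c': 0 ⇒ 1;  out=∅∪out(1)=∅
  fail(3) 'cbb': from fail(2)=0 chase 'b': 0 ⇒ 0;  out=∅∪out(0)=∅
  fail(7) 'ddc': from fail(6)=5 chase 'c': 5 ⇒ 13;  out=∅∪out(13)=∅
  fail(12) 'dbd': from fail(11)=0 chase 'd': 0 ⇒ 5;  out={3}∪out(5)={3}
  fail(14) 'dcc': from fail(13)=1 chase 'c': 1→0 ⇒ 1;  out=∅∪out(1)=∅
  fail(4) 'cbbc': from fail(3)=0 chase 'c': 0 ⇒ 1;  out={0}∪out(1)={0}
  fail(8) 'ddcc': from fail(7)=13 chase 'c': 13 ⇒ 14;  out=∅∪out(14)=∅
  fail(15) 'dccc': from fail(14)=1 chase 'c': 1→0 ⇒ 1;  out={4}∪out(1)={4}
  fail(9) 'ddccc': from fail(8)=14 chase 'c': 14 ⇒ 15;  out={1}∪out(15)={1,4}

Run:
i=0 'c': node 0→1
i=1 'b': node 1→2
i=2 'b': node 2→3
i=3 'c': node 3→4  ** P0@[0:3]
i=4 'b': node 4→2 (fail-walked)
i=5 'a': node 2→10 (fail-walked)  ** P2@[5:5]
i=6 'b': node 10→0 (fail-walked)
i=7 'c': node 0→1
i=8 'b': node 1→2
i=9 'b': node 2→3
i=10 'c': node 3→4  ** P0@[7:10]
i=11 'd': node 4→5 (fail-walked)
i=12 'b': node 5→11
i=13 'd': node 11→12  ** P3@[11:13]
i=14 'a': node 12→10 (fail-walked)  ** P2@[14:14]
i=15 'b': node 10→0 (fail-walked)
i=16 'c': node 0→1
i=17 'b': node 1→2
i=18 'b': node 2→3
i=19 'c': node 3→4  ** P0@[16:19]
i=20 'c': node 4→1 (fail-walked)
i=21 'c': node 1→1 (fail-walked)
i=22 'b': node 1→2
i=23 'b': node 2→3
i=24 'c': node 3→4  ** P0@[21:24]
i=25 'b': node 4→2 (fail-walked)
i=26 'c': node 2→1 (fail-walked)
i=27 'c': node 1→1 (fail-walked)
i=28 'c': node 1→1 (fail-walked)
i=29 'b': node 1→2
i=30 'b': node 2→3
i=31 'c': node 3→4  ** P0@[28:31]
i=32 'd': node 4→5 (fail-walked)
i=33 'd': node 5→6
i=34 'c': node 6→7
i=35 'c': node 7→8
i=36 'c': node 8→9  ** P1@[32:36],P4@[33:36]
i=37 'c': node 9→1 (fail-walked)
i=38 'b': node 1→2
i=39 'b': node 2→3
i=40 'c': node 3→4  ** P0@[37:40]
i=41 'a': node 4→10 (fail-walked)  ** P2@[41:41]
i=42 'a': node 10→10 (fail-walked)  ** P2@[42:42]
i=43 'd': node 10→5 (fail-walked)
i=44 'c': node 5→13
i=45 'b': node 13→2 (fail-walked)
i=46 'd': node 2→5 (fail-walked)
i=47 'd': node 5→6
i=48 'a': node 6→10 (fail-walked)  ** P2@[48:48]
i=49 'b': node 10→0 (fail-walked)
i=50 'c': node 0→1
i=51 'c': node 1→1 (fail-walked)
i=52 'b': node 1→2
i=53 'b': node 2→3
i=54 'c': node 3→4  ** P0@[51:54]
i=55 'a': node 4→10 (fail-walked)  ** P2@[55:55]
i=56 'd': node 10→5 (fail-walked)
i=57 'b': node 5→11
i=58 'd': node 11→12  ** P3@[56:58]
i=59 'c': node 12→13 (fail-walked)
i=60 'b': node 13→2 (fail-walked)
i=61 'b': node 2→3
i=62 'c': node 3→4  ** P0@[59:62]
i=63 'a': node 4→10 (fail-walked)  ** P2@[63:63]
i=64 'a': node 10→10 (fail-walked)  ** P2@[64:64]
i=65 'd': node 10→5 (fail-walked)
i=66 'b': node 5→11
i=67 'd': node 11→12  ** P3@[65:67]
i=68 'c': node 12→13 (fail-walked)
i=69 'b': node 13→2 (fail-walked)
i=70 'b': node 2→3

Result: [[3,0],[5,2],[10,0],[13,3],[14,2],[19,0],[24,0],[31,0],[36,1],[36,4],[40,0],[41,2],[42,2],[48,2],[54,0],[55,2],[58,3],[62,0],[63,2],[64,2],[67,3]]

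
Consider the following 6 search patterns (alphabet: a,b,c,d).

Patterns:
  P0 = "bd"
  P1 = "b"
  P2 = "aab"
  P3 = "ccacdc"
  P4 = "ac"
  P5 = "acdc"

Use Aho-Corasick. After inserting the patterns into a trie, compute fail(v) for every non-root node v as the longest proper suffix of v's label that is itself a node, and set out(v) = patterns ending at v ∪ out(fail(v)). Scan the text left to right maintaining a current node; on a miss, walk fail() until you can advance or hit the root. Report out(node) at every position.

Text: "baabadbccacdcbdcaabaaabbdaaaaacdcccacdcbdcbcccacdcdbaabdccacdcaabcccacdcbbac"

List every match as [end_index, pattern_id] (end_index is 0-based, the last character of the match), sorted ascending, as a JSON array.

Build:
Trie (insert patterns):
  n0 'ε': a→3 b→1 c→6
  n1 'b': d→2  ←P1
  n2 'bd': ·  ←P0
  n3 'a': a→4 c→12
  n4 'aa': b→5
  n5 'aab': ·  ←P2
  n6 'c': c→7
  n7 'cc': a→8
  n8 'cca': c→9
  n9 'ccac': d→10
  n10 'ccacd': c→11
  n11 'ccacdc': ·  ←P3
  n12 'ac': d→13  ←P4
  n13 'acd': c→14
  n14 'acdc': ·  ←P5

BFS fail/out derivation:
  n1('b'): parent n0 fail=0; on 'b' 0 → fail=0;  out {1}∪∅={1}
  n3('a'): parent n0 fail=0; on 'a' 0 → fail=0;  out ∅∪∅=∅
  n6('c'): parent n0 fail=0; on 'c' 0 → fail=0;  out ∅∪∅=∅
  n2('bd'): parent n1 fail=0; on 'd' 0 → fail=0;  out {0}∪∅={0}
  n4('aa'): parent n3 fail=0; on 'a' 0 → fail=3;  out ∅∪∅=∅
  n7('cc'): parent n6 fail=0; on 'c' 0 → fail=6;  out ∅∪∅=∅
  n12('ac'): parent n3 fail=0; on 'c' 0 → fail=6;  out {4}∪∅={4}
  n5('aab'): parent n4 fail=3; on 'b' 3→0 → fail=1;  out {2}∪{1}={1,2}
  n8('cca'): parent n7 fail=6; on 'a' 6→0 → fail=3;  out ∅∪∅=∅
  n13('acd'): parent n12 fail=6; on 'd' 6→0 → fail=0;  out ∅∪∅=∅
  n9('ccac'): parent n8 fail=3; on 'c' 3 → fail=12;  out ∅∪{4}={4}
  n14('acdc'): parent n13 fail=0; on 'c' 0 → fail=6;  out {5}∪∅={5}
  n10('ccacd'): parent n9 fail=12; on 'd' 12 → fail=13;  out ∅∪∅=∅
  n11('ccacdc'): parent n10 fail=13; on 'c' 13 → fail=14;  out {3}∪{5}={3,5}

Text stream:
pos 0 'b': at 1  emit P1@[0:0]
pos 1 'a': at 3 (fail-walked)
pos 2 'a': at 4
pos 3 'b': at 5  emit P1@[3:3],P2@[1:3]
pos 4 'a': at 3 (fail-walked)
pos 5 'd': at 0 (fail-walked)
pos 6 'b': at 1  emit P1@[6:6]
pos 7 'c': at 6 (fail-walked)
pos 8 'c': at 7
pos 9 'a': at 8
pos 10 'c': at 9  emit P4@[9:10]
pos 11 'd': at 10
pos 12 'c': at 11  emit P3@[7:12],P5@[9:12]
pos 13 'b': at 1 (fail-walked)  emit P1@[13:13]
pos 14 'd': at 2  emit P0@[13:14]
pos 15 'c': at 6 (fail-walked)
pos 16 'a': at 3 (fail-walked)
pos 17 'a': at 4
pos 18 'b': at 5  emit P1@[18:18],P2@[16:18]
pos 19 'a': at 3 (fail-walked)
pos 20 'a': at 4
pos 21 'a': at 4 (fail-walked)
pos 22 'b': at 5  emit P1@[22:22],P2@[20:22]
pos 23 'b': at 1 (fail-walked)  emit P1@[23:23]
pos 24 'd': at 2  emit P0@[23:24]
pos 25 'a': at 3 (fail-walked)
pos 26 'a': at 4
pos 27 'a': at 4 (fail-walked)
pos 28 'a': at 4 (fail-walked)
pos 29 'a': at 4 (fail-walked)
pos 30 'c': at 12 (fail-walked)  emit P4@[29:30]
pos 31 'd': at 13
pos 32 'c': at 14  emit P5@[29:32]
pos 33 'c': at 7 (fail-walked)
pos 34 'c': at 7 (fail-walked)
pos 35 'a': at 8
pos 36 'c': at 9  emit P4@[35:36]
pos 37 'd': at 10
pos 38 'c': at 11  emit P3@[33:38],P5@[35:38]
pos 39 'b': at 1 (fail-walked)  emit P1@[39:39]
pos 40 'd': at 2  emit P0@[39:40]
pos 41 'c': at 6 (fail-walked)
pos 42 'b': at 1 (fail-walked)  emit P1@[42:42]
pos 43 'c': at 6 (fail-walked)
pos 44 'c': at 7
pos 45 'c': at 7 (fail-walked)
pos 46 'a': at 8
pos 47 'c': at 9  emit P4@[46:47]
pos 48 'd': at 10
pos 49 'c': at 11  emit P3@[44:49],P5@[46:49]
pos 50 'd': at 0 (fail-walked)
pos 51 'b': at 1  emit P1@[51:51]
pos 52 'a': at 3 (fail-walked)
pos 53 'a': at 4
pos 54 'b': at 5  emit P1@[54:54],P2@[52:54]
pos 55 'd': at 2 (fail-walked)  emit P0@[54:55]
pos 56 'c': at 6 (fail-walked)
pos 57 'c': at 7
pos 58 'a': at 8
pos 59 'c': at 9  emit P4@[58:59]
pos 60 'd': at 10
pos 61 'c': at 11  emit P3@[56:61],P5@[58:61]
pos 62 'a': at 3 (fail-walked)
pos 63 'a': at 4
pos 64 'b': at 5  emit P1@[64:64],P2@[62:64]
pos 65 'c': at 6 (fail-walked)
pos 66 'c': at 7
pos 67 'c': at 7 (fail-walked)
pos 68 'a': at 8
pos 69 'c': at 9  emit P4@[68:69]
pos 70 'd': at 10
pos 71 'c': at 11  emit P3@[66:71],P5@[68:71]
pos 72 'b': at 1 (fail-walked)  emit P1@[72:72]
pos 73 'b': at 1 (fail-walked)  emit P1@[73:73]
pos 74 'a': at 3 (fail-walked)
pos 75 'c': at 12  emit P4@[74:75]

Matches: [[0,1],[3,1],[3,2],[6,1],[10,4],[12,3],[12,5],[13,1],[14,0],[18,1],[18,2],[22,1],[22,2],[23,1],[24,0],[30,4],[32,5],[36,4],[38,3],[38,5],[39,1],[40,0],[42,1],[47,4],[49,3],[49,5],[51,1],[54,1],[54,2],[55,0],[59,4],[61,3],[61,5],[64,1],[64,2],[69,4],[71,3],[71,5],[72,1],[73,1],[75,4]]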